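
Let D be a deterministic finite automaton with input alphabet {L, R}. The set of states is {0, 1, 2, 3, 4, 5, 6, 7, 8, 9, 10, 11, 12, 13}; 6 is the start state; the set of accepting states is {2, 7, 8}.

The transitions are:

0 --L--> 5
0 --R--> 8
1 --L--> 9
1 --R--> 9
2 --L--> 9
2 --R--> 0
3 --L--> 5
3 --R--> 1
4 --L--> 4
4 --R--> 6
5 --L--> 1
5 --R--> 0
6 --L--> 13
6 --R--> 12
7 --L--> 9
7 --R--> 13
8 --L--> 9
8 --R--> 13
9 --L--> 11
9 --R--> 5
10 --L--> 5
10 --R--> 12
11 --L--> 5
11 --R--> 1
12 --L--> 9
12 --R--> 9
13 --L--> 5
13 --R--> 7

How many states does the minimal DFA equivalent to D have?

7

First remove the unreachable states {2,3,4,10}; 10 states remain.
Initial partition by acceptance: {7,8} | {0,1,5,6,9,11,12,13}.
Refine {0,1,5,6,9,11,12,13} on symbol R: members go to different blocks, giving {1,5,6,9,11,12} and {0,13}.
Refine {1,5,6,9,11,12} on symbol L: members go to different blocks, giving {1,5,9,11,12} and {6}.
On input R, block {1,5,9,11,12} splits into {1,9,11,12} and {5}.
On input L, block {1,9,11,12} splits into {1,9,12} and {11}.
Refine {1,9,12} on symbol L: members go to different blocks, giving {1,12} and {9}.
No further refinement is possible. Final partition (7 blocks): {7,8} | {1,12} | {0,13} | {6} | {5} | {11} | {9}.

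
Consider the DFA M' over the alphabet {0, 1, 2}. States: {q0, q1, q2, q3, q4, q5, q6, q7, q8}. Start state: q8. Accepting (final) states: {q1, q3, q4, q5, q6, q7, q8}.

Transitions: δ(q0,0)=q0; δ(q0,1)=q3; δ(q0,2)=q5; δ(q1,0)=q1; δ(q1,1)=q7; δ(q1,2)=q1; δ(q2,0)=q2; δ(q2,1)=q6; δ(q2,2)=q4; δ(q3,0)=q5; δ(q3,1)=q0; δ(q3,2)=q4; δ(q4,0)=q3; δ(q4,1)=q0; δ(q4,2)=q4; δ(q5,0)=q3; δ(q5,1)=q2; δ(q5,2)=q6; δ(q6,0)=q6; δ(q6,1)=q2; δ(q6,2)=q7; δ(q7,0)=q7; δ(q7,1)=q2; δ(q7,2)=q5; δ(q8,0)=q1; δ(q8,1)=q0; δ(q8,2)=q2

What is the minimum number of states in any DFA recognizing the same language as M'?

All states are reachable from the start state.
Initial partition by acceptance: {q1,q3,q4,q5,q6,q7,q8} | {q0,q2}.
Refine {q1,q3,q4,q5,q6,q7,q8} on symbol 1: members go to different blocks, giving {q3,q4,q5,q6,q7,q8} and {q1}.
Split {q3,q4,q5,q6,q7,q8} by δ(·,0) → {q3,q4,q5,q6,q7} and {q8}.
No further refinement is possible. Final partition (4 blocks): {q3,q4,q5,q6,q7} | {q0,q2} | {q1} | {q8}.

4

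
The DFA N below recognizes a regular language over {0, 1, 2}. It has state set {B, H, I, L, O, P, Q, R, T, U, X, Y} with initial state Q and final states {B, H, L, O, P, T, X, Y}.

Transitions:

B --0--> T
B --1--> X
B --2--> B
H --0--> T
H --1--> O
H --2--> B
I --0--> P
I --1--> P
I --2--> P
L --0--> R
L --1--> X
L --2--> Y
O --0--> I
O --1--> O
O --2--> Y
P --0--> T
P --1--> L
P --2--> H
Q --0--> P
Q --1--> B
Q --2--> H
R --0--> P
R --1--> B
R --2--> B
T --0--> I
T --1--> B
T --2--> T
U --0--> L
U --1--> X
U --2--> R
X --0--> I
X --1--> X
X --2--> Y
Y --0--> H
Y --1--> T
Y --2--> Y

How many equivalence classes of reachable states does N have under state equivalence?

States {U} cannot be reached from the start state, so discard them.
Initial partition by acceptance: {B,H,L,O,P,T,X,Y} | {I,Q,R}.
Refine {B,H,L,O,P,T,X,Y} on symbol 0: members go to different blocks, giving {B,H,P,Y} and {L,O,T,X}.
Refine {B,H,P,Y} on symbol 0: members go to different blocks, giving {B,H,P} and {Y}.
Refine {L,O,T,X} on symbol 1: members go to different blocks, giving {L,O,X} and {T}.
Stable partition: {B,H,P} | {I,Q,R} | {L,O,X} | {Y} | {T} — 5 equivalence classes.

5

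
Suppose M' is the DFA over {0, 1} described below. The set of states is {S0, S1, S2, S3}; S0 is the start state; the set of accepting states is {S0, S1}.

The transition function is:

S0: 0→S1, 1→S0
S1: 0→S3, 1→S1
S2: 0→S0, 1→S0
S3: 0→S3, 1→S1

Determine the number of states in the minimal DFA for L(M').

First remove the unreachable states {S2}; 3 states remain.
Start with accepting vs non-accepting: {S0,S1} | {S3}.
On input 0, block {S0,S1} splits into {S0} and {S1}.
Stable partition: {S0} | {S3} | {S1} — 3 equivalence classes.

3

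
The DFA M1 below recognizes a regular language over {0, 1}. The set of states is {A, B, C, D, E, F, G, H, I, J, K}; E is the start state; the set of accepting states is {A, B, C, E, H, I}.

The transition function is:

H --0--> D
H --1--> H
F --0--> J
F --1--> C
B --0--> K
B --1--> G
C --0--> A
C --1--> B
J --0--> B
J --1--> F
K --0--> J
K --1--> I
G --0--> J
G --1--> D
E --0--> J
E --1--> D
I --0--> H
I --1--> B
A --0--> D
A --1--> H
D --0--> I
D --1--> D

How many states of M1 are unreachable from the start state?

0

A breadth-first search from the start state visits every state.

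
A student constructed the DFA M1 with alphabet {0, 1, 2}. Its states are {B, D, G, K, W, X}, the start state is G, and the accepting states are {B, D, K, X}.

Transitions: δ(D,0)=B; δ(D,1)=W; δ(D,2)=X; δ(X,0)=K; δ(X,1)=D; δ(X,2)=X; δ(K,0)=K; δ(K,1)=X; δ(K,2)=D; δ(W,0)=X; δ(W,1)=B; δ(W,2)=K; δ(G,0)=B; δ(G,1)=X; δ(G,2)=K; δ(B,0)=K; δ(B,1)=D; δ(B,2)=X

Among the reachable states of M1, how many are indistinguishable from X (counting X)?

2

All states are reachable from the start state.
Start with accepting vs non-accepting: {B,D,K,X} | {G,W}.
Split {B,D,K,X} by δ(·,1) → {B,K,X} and {D}.
Refine {B,K,X} on symbol 1: members go to different blocks, giving {B,X} and {K}.
No further refinement is possible. Final partition (4 blocks): {B,X} | {G,W} | {D} | {K}.
The equivalence class containing X is {B,X}, of size 2.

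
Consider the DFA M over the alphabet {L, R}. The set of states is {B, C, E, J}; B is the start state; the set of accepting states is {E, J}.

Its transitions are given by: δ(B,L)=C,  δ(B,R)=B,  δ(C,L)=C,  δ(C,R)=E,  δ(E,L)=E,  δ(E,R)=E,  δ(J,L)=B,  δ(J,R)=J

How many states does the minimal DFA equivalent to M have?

Reachable states from the start: {B,C,E}. Unreachable: {J} — drop them.
Initial partition by acceptance: {E} | {B,C}.
Split {B,C} by δ(·,R) → {B} and {C}.
Stable partition: {E} | {B} | {C} — 3 equivalence classes.

3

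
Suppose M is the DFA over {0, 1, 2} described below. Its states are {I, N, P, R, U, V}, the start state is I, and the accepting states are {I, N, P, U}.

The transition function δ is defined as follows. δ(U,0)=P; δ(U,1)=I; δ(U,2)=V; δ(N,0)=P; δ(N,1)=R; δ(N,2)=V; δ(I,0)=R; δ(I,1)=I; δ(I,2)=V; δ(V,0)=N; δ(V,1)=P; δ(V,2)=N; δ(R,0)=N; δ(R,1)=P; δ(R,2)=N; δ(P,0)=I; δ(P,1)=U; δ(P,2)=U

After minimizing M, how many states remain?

5

P0 = {I,N,P,U} | {R,V}.
Refine {I,N,P,U} on symbol 0: members go to different blocks, giving {N,P,U} and {I}.
On input 0, block {N,P,U} splits into {N,U} and {P}.
On input 1, block {N,U} splits into {N} and {U}.
Stable partition: {N} | {R,V} | {I} | {P} | {U} — 5 equivalence classes.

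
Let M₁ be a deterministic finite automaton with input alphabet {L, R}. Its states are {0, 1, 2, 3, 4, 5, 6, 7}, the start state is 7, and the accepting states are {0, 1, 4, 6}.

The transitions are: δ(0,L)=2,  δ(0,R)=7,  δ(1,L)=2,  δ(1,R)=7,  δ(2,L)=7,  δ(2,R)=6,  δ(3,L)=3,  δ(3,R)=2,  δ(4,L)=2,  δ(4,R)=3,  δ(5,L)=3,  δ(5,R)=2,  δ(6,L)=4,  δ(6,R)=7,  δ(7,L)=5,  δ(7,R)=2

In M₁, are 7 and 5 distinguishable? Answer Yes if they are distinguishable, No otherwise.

States {0,1} cannot be reached from the start state, so discard them.
P0 = {4,6} | {2,3,5,7}.
Split {4,6} by δ(·,L) → {4} and {6}.
On input R, block {2,3,5,7} splits into {3,5,7} and {2}.
No further refinement is possible. Final partition (4 blocks): {4} | {3,5,7} | {6} | {2}.
7 and 5 lie in the same block of the stable partition, so they are equivalent — no string distinguishes them.

No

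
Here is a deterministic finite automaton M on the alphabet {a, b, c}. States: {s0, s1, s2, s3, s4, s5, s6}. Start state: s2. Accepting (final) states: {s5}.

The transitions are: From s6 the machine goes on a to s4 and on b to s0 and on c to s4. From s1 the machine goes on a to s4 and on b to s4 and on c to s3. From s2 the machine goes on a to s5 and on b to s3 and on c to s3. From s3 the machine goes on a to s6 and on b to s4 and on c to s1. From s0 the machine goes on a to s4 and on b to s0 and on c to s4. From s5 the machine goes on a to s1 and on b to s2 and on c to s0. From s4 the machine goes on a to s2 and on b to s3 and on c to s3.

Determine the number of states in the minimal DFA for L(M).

Initial partition by acceptance: {s5} | {s0,s1,s2,s3,s4,s6}.
On input a, block {s0,s1,s2,s3,s4,s6} splits into {s0,s1,s3,s4,s6} and {s2}.
On input a, block {s0,s1,s3,s4,s6} splits into {s0,s1,s3,s6} and {s4}.
Split {s0,s1,s3,s6} by δ(·,a) → {s0,s1,s6} and {s3}.
Split {s0,s1,s6} by δ(·,b) → {s0,s6} and {s1}.
The partition is now stable with 6 blocks: {s5} | {s0,s6} | {s2} | {s4} | {s3} | {s1}.

6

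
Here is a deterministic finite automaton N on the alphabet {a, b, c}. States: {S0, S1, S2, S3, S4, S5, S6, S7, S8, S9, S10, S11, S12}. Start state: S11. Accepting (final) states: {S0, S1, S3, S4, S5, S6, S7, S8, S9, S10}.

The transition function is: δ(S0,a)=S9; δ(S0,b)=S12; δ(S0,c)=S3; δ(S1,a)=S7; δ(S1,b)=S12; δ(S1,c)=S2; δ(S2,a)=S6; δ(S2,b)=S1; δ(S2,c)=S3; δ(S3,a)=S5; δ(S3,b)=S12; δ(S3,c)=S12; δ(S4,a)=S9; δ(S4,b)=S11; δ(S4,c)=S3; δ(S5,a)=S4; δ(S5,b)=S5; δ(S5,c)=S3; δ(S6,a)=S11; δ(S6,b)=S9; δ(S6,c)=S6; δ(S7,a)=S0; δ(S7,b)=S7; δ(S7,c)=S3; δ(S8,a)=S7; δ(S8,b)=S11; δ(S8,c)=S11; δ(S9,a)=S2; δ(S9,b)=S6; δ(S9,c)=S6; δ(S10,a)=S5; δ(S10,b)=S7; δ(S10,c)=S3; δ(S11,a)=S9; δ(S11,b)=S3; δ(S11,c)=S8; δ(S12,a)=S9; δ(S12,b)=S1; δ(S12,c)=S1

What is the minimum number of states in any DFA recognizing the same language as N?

States {S10} cannot be reached from the start state, so discard them.
Initial partition by acceptance: {S0,S1,S3,S4,S5,S6,S7,S8,S9} | {S2,S11,S12}.
Split {S0,S1,S3,S4,S5,S6,S7,S8,S9} by δ(·,a) → {S0,S1,S3,S4,S5,S7,S8} and {S6,S9}.
Refine {S0,S1,S3,S4,S5,S7,S8} on symbol a: members go to different blocks, giving {S1,S3,S5,S7,S8} and {S0,S4}.
On input a, block {S1,S3,S5,S7,S8} splits into {S1,S3,S8} and {S5,S7}.
The partition is now stable with 5 blocks: {S1,S3,S8} | {S2,S11,S12} | {S6,S9} | {S0,S4} | {S5,S7}.

5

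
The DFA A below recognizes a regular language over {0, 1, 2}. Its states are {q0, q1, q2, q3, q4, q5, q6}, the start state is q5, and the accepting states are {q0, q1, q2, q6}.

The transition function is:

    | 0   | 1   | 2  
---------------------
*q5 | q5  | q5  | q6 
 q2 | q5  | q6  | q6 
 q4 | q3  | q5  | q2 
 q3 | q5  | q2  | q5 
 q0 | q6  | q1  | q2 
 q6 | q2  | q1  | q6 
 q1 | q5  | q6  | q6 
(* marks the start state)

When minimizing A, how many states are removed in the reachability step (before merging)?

3

Starting at q5 and following transitions, the reachable set is {q1, q2, q5, q6}. That leaves q0, q3, q4 unreachable — 3 in total.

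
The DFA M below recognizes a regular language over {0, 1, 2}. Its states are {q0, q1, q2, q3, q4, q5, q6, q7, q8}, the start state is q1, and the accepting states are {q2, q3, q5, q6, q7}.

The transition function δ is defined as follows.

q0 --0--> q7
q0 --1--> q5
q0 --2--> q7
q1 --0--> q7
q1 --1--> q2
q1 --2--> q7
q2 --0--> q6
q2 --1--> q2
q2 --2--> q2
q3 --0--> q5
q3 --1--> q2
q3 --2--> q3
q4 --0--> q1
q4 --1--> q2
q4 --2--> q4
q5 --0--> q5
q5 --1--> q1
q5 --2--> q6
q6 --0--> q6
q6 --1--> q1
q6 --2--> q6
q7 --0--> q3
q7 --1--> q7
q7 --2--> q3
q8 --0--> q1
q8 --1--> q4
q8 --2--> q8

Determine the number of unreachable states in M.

BFS from q1 reaches {q1, q2, q3, q5, q6, q7}; the 3 state(s) q0, q4, q8 are never visited.

3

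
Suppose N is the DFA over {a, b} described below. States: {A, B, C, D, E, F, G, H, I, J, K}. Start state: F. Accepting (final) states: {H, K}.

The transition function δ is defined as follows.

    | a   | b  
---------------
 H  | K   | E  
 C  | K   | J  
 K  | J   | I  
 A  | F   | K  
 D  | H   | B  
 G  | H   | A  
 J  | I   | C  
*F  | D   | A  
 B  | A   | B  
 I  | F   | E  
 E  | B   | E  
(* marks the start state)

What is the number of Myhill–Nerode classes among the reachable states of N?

10

States {G} cannot be reached from the start state, so discard them.
P0 = {H,K} | {A,B,C,D,E,F,I,J}.
Refine {H,K} on symbol a: members go to different blocks, giving {H} and {K}.
Split {A,B,C,D,E,F,I,J} by δ(·,a) → {A,B,E,F,I,J} and {C} and {D}.
On input a, block {A,B,E,F,I,J} splits into {A,B,E,I,J} and {F}.
Split {A,B,E,I,J} by δ(·,a) → {B,E,J} and {A,I}.
On input a, block {B,E,J} splits into {B,J} and {E}.
Split {B,J} by δ(·,b) → {B} and {J}.
Refine {A,I} on symbol b: members go to different blocks, giving {A} and {I}.
Stable partition: {H} | {B} | {K} | {C} | {D} | {F} | {A} | {E} | {J} | {I} — 10 equivalence classes.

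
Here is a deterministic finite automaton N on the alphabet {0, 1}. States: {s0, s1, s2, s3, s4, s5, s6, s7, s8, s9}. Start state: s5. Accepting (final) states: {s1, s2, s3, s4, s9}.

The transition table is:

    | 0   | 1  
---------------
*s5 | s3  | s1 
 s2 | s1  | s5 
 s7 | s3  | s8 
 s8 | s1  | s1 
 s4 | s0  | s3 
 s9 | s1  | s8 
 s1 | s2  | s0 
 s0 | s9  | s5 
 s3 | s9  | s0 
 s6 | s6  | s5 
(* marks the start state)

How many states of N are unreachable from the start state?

No path from s5 leads to s4, s6, s7; the other 7 states are all reachable.

3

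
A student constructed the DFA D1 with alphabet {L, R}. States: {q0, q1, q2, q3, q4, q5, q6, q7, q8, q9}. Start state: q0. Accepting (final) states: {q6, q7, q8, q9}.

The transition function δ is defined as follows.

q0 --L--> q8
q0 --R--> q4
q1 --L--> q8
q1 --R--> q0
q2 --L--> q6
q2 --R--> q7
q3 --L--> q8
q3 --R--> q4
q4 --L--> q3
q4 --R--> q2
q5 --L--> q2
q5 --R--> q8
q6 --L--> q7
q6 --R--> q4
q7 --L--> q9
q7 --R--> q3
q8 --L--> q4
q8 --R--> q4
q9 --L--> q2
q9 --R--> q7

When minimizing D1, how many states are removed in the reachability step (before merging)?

BFS from q0 reaches {q0, q2, q3, q4, q6, q7, q8, q9}; the 2 state(s) q1, q5 are never visited.

2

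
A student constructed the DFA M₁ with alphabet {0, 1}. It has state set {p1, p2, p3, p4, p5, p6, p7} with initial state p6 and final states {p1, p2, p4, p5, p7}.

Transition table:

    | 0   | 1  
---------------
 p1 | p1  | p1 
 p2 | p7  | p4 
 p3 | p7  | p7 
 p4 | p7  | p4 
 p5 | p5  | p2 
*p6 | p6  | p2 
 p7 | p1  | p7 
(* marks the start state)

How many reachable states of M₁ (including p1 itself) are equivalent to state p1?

Reachable states from the start: {p1,p2,p4,p6,p7}. Unreachable: {p3,p5} — drop them.
P0 = {p1,p2,p4,p7} | {p6}.
The partition is now stable with 2 blocks: {p1,p2,p4,p7} | {p6}.
The equivalence class containing p1 is {p1,p2,p4,p7}, of size 4.

4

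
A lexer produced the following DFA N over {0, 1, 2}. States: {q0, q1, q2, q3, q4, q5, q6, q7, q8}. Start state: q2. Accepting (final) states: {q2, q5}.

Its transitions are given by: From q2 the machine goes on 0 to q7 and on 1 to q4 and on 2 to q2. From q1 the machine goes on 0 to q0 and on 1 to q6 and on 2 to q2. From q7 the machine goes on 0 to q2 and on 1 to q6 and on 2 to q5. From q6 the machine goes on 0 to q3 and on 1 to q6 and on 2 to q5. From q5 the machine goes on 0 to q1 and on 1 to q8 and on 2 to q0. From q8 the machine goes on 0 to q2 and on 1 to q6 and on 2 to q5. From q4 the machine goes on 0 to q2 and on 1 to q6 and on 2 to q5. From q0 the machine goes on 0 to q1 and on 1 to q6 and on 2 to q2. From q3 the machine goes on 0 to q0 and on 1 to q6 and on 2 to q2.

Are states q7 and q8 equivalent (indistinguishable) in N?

Yes

Every state is reachable, so we keep all 9.
Initial partition by acceptance: {q2,q5} | {q0,q1,q3,q4,q6,q7,q8}.
On input 2, block {q2,q5} splits into {q2} and {q5}.
Refine {q0,q1,q3,q4,q6,q7,q8} on symbol 0: members go to different blocks, giving {q0,q1,q3,q6} and {q4,q7,q8}.
On input 2, block {q0,q1,q3,q6} splits into {q0,q1,q3} and {q6}.
No further refinement is possible. Final partition (5 blocks): {q2} | {q0,q1,q3} | {q5} | {q4,q7,q8} | {q6}.
q7 and q8 lie in the same block of the stable partition, so they are equivalent — no string distinguishes them.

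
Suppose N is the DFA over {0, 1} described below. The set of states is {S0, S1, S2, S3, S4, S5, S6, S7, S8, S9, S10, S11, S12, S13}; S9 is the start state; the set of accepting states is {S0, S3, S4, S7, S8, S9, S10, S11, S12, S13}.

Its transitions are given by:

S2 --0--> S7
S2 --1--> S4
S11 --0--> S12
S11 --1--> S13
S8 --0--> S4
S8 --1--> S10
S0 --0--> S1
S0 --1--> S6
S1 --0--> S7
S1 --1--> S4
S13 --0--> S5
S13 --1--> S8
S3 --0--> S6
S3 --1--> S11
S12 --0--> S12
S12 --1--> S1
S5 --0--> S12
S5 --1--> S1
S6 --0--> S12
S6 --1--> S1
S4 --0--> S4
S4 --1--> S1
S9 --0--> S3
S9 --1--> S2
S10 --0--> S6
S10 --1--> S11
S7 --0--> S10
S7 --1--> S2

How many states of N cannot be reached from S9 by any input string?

1

BFS from S9 reaches {S1, S2, S3, S4, S5, S6, S7, S8, S9, S10, S11, S12, S13}; the 1 state(s) S0 are never visited.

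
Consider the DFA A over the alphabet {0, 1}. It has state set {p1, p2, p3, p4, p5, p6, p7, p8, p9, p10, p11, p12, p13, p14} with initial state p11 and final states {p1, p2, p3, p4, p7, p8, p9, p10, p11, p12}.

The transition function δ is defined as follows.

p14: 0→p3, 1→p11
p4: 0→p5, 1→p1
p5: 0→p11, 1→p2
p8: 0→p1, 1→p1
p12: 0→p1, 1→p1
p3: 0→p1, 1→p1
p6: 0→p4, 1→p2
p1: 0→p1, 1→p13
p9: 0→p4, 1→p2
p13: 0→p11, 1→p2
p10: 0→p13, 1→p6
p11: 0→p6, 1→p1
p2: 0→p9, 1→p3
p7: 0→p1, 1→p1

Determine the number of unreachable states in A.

No path from p11 leads to p7, p8, p10, p12, p14; the other 9 states are all reachable.

5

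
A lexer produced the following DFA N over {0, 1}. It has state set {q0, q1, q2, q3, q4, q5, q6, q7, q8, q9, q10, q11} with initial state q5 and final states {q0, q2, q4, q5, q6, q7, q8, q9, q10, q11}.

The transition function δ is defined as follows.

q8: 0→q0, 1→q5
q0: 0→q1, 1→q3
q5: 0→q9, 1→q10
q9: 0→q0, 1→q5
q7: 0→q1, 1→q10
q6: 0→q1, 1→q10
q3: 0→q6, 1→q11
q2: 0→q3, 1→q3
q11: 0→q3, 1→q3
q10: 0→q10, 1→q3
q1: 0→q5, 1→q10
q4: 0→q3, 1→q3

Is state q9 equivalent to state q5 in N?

Reachable states from the start: {q0,q1,q3,q5,q6,q9,q10,q11}. Unreachable: {q2,q4,q7,q8} — drop them.
Start with accepting vs non-accepting: {q0,q5,q6,q9,q10,q11} | {q1,q3}.
On input 0, block {q0,q5,q6,q9,q10,q11} splits into {q0,q6,q11} and {q5,q9,q10}.
Refine {q0,q6,q11} on symbol 1: members go to different blocks, giving {q0,q11} and {q6}.
Refine {q1,q3} on symbol 0: members go to different blocks, giving {q1} and {q3}.
On input 0, block {q0,q11} splits into {q0} and {q11}.
Split {q5,q9,q10} by δ(·,0) → {q5,q10} and {q9}.
Split {q5,q10} by δ(·,0) → {q5} and {q10}.
Stable partition: {q0} | {q1} | {q5} | {q6} | {q3} | {q11} | {q9} | {q10} — 8 equivalence classes.
q9 and q5 end up in different blocks, so they are distinguishable. For instance, the string '00' is accepted from only q5.

No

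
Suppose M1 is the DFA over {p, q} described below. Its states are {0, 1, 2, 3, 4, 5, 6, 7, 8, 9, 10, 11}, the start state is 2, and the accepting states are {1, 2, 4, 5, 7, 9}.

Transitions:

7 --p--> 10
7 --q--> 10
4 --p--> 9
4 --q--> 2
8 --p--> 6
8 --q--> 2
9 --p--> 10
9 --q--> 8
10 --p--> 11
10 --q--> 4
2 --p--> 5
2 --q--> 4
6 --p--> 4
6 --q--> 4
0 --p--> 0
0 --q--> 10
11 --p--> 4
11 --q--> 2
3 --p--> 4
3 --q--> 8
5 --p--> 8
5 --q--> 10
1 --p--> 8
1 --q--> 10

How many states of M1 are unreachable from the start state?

No path from 2 leads to 0, 1, 3, 7; the other 8 states are all reachable.

4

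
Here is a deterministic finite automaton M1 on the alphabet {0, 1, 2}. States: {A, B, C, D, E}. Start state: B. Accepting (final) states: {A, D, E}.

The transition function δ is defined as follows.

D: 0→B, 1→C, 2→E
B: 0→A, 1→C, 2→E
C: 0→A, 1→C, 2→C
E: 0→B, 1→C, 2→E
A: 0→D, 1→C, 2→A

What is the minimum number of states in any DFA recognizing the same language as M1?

All states are reachable from the start state.
Initial partition by acceptance: {A,D,E} | {B,C}.
Split {A,D,E} by δ(·,0) → {D,E} and {A}.
Refine {B,C} on symbol 2: members go to different blocks, giving {B} and {C}.
The partition is now stable with 4 blocks: {D,E} | {B} | {A} | {C}.

4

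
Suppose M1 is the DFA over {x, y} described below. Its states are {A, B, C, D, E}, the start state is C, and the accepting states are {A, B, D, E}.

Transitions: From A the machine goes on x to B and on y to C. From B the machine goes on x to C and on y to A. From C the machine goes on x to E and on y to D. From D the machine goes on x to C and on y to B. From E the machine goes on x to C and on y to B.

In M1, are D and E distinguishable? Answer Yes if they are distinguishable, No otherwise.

No

Start with accepting vs non-accepting: {A,B,D,E} | {C}.
Refine {A,B,D,E} on symbol x: members go to different blocks, giving {B,D,E} and {A}.
Refine {B,D,E} on symbol y: members go to different blocks, giving {D,E} and {B}.
The partition is now stable with 4 blocks: {D,E} | {C} | {A} | {B}.
D and E lie in the same block of the stable partition, so they are equivalent — no string distinguishes them.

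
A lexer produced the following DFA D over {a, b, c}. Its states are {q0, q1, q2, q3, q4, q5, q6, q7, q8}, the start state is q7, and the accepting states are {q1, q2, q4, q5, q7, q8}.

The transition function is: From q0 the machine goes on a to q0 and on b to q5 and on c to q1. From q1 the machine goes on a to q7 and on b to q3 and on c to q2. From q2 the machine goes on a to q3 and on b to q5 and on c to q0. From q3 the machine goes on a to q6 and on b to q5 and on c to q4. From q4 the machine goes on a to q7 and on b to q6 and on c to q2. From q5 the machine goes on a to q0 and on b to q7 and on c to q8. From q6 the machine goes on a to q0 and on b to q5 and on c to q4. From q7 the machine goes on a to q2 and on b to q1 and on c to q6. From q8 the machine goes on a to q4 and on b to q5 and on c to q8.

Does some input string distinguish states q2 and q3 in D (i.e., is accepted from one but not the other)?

All states are reachable from the start state.
Initial partition by acceptance: {q1,q2,q4,q5,q7,q8} | {q0,q3,q6}.
Split {q1,q2,q4,q5,q7,q8} by δ(·,a) → {q1,q4,q7,q8} and {q2,q5}.
On input a, block {q1,q4,q7,q8} splits into {q1,q4,q8} and {q7}.
On input a, block {q1,q4,q8} splits into {q1,q4} and {q8}.
On input b, block {q2,q5} splits into {q2} and {q5}.
No further refinement is possible. Final partition (6 blocks): {q1,q4} | {q0,q3,q6} | {q2} | {q7} | {q8} | {q5}.
q2 and q3 end up in different blocks, so they are distinguishable. For instance, the string 'ε' is accepted from only q2.

Yes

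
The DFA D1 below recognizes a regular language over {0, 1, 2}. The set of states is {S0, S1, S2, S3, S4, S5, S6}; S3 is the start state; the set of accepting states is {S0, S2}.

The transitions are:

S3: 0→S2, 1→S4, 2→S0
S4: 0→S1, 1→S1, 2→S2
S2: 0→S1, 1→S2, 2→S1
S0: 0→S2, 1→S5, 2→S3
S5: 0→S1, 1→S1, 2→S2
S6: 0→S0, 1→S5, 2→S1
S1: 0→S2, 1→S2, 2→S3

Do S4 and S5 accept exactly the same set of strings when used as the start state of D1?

Yes

Reachable states from the start: {S0,S1,S2,S3,S4,S5}. Unreachable: {S6} — drop them.
Start with accepting vs non-accepting: {S0,S2} | {S1,S3,S4,S5}.
Refine {S0,S2} on symbol 0: members go to different blocks, giving {S0} and {S2}.
On input 0, block {S1,S3,S4,S5} splits into {S1,S3} and {S4,S5}.
Refine {S1,S3} on symbol 1: members go to different blocks, giving {S1} and {S3}.
No further refinement is possible. Final partition (5 blocks): {S0} | {S1} | {S2} | {S4,S5} | {S3}.
S4 and S5 lie in the same block of the stable partition, so they are equivalent — no string distinguishes them.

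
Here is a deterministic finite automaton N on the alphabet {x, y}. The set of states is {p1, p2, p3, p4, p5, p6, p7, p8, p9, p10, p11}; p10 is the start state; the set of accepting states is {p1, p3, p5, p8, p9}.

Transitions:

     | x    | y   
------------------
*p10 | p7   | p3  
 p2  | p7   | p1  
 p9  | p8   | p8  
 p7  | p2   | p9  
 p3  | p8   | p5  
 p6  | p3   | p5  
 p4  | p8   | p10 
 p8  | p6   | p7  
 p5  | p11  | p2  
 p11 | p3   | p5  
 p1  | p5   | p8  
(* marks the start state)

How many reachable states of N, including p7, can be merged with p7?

3

States {p4} cannot be reached from the start state, so discard them.
Start with accepting vs non-accepting: {p1,p3,p5,p8,p9} | {p2,p6,p7,p10,p11}.
Split {p1,p3,p5,p8,p9} by δ(·,x) → {p1,p3,p9} and {p5,p8}.
On input x, block {p2,p6,p7,p10,p11} splits into {p2,p7,p10} and {p6,p11}.
No further refinement is possible. Final partition (4 blocks): {p1,p3,p9} | {p2,p7,p10} | {p5,p8} | {p6,p11}.
State p7 belongs to the block {p2,p7,p10}, which has 3 states.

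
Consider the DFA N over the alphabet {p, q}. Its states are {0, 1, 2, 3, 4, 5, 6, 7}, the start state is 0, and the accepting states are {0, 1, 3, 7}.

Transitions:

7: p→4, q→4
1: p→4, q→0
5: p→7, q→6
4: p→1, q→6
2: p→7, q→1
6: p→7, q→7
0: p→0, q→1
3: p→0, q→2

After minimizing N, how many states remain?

5

Reachable states from the start: {0,1,4,6,7}. Unreachable: {2,3,5} — drop them.
Initial partition by acceptance: {0,1,7} | {4,6}.
On input p, block {0,1,7} splits into {1,7} and {0}.
Split {1,7} by δ(·,q) → {1} and {7}.
Refine {4,6} on symbol p: members go to different blocks, giving {4} and {6}.
The partition is now stable with 5 blocks: {1} | {4} | {0} | {7} | {6}.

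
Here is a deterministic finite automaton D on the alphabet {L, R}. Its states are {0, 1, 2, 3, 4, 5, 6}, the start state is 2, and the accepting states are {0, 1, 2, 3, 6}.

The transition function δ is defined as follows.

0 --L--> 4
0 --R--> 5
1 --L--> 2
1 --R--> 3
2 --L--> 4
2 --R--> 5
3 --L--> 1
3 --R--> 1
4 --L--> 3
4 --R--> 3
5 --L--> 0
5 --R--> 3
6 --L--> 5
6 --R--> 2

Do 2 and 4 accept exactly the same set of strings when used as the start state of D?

States {6} cannot be reached from the start state, so discard them.
P0 = {0,1,2,3} | {4,5}.
On input L, block {0,1,2,3} splits into {0,2} and {1,3}.
Split {4,5} by δ(·,L) → {4} and {5}.
Split {1,3} by δ(·,L) → {1} and {3}.
The partition is now stable with 5 blocks: {0,2} | {4} | {1} | {5} | {3}.
2 and 4 end up in different blocks, so they are distinguishable. For instance, the string 'ε' is accepted from only 2.

No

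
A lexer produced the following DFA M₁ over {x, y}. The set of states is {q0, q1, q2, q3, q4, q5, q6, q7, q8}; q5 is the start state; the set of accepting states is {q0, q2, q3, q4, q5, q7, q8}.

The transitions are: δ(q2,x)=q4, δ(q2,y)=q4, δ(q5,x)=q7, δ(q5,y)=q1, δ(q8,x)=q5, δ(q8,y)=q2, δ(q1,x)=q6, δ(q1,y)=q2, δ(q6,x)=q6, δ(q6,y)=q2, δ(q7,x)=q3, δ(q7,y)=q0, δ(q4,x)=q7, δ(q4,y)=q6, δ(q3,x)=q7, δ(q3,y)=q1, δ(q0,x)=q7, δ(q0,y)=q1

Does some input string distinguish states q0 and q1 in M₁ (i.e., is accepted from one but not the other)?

Yes

Reachable states from the start: {q0,q1,q2,q3,q4,q5,q6,q7}. Unreachable: {q8} — drop them.
Start with accepting vs non-accepting: {q0,q2,q3,q4,q5,q7} | {q1,q6}.
Refine {q0,q2,q3,q4,q5,q7} on symbol y: members go to different blocks, giving {q0,q3,q4,q5} and {q2,q7}.
The partition is now stable with 3 blocks: {q0,q3,q4,q5} | {q1,q6} | {q2,q7}.
q0 and q1 end up in different blocks, so they are distinguishable. For instance, the string 'ε' is accepted from only q0.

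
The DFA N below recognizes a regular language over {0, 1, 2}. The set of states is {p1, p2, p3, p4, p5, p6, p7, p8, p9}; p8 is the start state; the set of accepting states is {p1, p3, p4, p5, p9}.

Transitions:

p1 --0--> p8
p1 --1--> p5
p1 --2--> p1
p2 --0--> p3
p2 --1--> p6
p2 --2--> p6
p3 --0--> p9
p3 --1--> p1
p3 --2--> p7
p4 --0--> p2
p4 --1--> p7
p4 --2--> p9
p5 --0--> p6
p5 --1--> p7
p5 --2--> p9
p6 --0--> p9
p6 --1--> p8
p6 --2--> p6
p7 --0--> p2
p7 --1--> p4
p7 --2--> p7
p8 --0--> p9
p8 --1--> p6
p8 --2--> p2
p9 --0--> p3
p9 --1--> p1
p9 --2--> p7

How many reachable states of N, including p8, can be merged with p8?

All states are reachable from the start state.
Start with accepting vs non-accepting: {p1,p3,p4,p5,p9} | {p2,p6,p7,p8}.
On input 0, block {p1,p3,p4,p5,p9} splits into {p1,p4,p5} and {p3,p9}.
On input 1, block {p1,p4,p5} splits into {p4,p5} and {p1}.
On input 0, block {p2,p6,p7,p8} splits into {p2,p6,p8} and {p7}.
No further refinement is possible. Final partition (5 blocks): {p4,p5} | {p2,p6,p8} | {p3,p9} | {p1} | {p7}.
The equivalence class containing p8 is {p2,p6,p8}, of size 3.

3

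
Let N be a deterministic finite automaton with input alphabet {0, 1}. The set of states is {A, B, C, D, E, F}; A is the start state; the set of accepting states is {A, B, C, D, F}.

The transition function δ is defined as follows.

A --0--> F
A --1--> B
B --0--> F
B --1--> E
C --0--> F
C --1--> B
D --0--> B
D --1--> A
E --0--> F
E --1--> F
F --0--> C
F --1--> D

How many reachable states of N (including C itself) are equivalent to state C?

2

All states are reachable from the start state.
Initial partition by acceptance: {A,B,C,D,F} | {E}.
Refine {A,B,C,D,F} on symbol 1: members go to different blocks, giving {A,C,D,F} and {B}.
Split {A,C,D,F} by δ(·,0) → {A,C,F} and {D}.
Split {A,C,F} by δ(·,1) → {A,C} and {F}.
The partition is now stable with 5 blocks: {A,C} | {E} | {B} | {D} | {F}.
The equivalence class containing C is {A,C}, of size 2.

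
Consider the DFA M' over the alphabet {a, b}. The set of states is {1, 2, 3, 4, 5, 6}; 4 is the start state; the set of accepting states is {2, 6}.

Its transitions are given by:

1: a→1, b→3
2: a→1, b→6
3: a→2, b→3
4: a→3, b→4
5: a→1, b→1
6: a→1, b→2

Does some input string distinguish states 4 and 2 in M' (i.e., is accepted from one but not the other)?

First remove the unreachable states {5}; 5 states remain.
P0 = {2,6} | {1,3,4}.
Split {1,3,4} by δ(·,a) → {1,4} and {3}.
Split {1,4} by δ(·,a) → {1} and {4}.
No further refinement is possible. Final partition (4 blocks): {2,6} | {1} | {3} | {4}.
4 and 2 end up in different blocks, so they are distinguishable. For instance, the string 'ε' is accepted from only 2.

Yes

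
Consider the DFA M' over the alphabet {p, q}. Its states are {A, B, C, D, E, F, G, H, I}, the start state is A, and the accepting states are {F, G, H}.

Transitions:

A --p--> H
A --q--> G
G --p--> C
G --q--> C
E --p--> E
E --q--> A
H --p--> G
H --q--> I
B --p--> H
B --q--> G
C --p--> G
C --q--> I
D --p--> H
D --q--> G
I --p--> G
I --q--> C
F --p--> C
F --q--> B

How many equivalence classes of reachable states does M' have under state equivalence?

4

States {B,D,E,F} cannot be reached from the start state, so discard them.
Initial partition by acceptance: {G,H} | {A,C,I}.
Split {G,H} by δ(·,p) → {G} and {H}.
Split {A,C,I} by δ(·,p) → {C,I} and {A}.
Stable partition: {G} | {C,I} | {H} | {A} — 4 equivalence classes.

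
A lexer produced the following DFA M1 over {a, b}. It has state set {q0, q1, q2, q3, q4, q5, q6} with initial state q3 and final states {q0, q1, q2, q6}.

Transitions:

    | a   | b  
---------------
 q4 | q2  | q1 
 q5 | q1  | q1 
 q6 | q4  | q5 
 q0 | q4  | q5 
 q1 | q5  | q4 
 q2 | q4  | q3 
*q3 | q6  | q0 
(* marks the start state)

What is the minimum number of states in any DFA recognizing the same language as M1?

Every state is reachable, so we keep all 7.
Start with accepting vs non-accepting: {q0,q1,q2,q6} | {q3,q4,q5}.
Stable partition: {q0,q1,q2,q6} | {q3,q4,q5} — 2 equivalence classes.

2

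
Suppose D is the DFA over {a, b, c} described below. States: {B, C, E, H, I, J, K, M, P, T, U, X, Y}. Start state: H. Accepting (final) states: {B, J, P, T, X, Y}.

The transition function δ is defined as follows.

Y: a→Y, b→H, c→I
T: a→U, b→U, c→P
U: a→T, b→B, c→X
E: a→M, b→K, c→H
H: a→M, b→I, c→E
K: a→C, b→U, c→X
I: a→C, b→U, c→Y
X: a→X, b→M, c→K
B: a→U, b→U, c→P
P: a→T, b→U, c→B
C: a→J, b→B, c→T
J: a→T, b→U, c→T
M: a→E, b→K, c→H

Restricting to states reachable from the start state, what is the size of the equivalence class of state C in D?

1

All states are reachable from the start state.
Start with accepting vs non-accepting: {B,J,P,T,X,Y} | {C,E,H,I,K,M,U}.
Split {B,J,P,T,X,Y} by δ(·,a) → {J,P,X,Y} and {B,T}.
Split {J,P,X,Y} by δ(·,a) → {J,P} and {X,Y}.
On input a, block {C,E,H,I,K,M,U} splits into {E,H,I,K,M} and {U} and {C}.
Refine {E,H,I,K,M} on symbol a: members go to different blocks, giving {E,H,M} and {I,K}.
Stable partition: {J,P} | {E,H,M} | {B,T} | {X,Y} | {U} | {C} | {I,K} — 7 equivalence classes.
State C belongs to the block {C}, which has 1 states.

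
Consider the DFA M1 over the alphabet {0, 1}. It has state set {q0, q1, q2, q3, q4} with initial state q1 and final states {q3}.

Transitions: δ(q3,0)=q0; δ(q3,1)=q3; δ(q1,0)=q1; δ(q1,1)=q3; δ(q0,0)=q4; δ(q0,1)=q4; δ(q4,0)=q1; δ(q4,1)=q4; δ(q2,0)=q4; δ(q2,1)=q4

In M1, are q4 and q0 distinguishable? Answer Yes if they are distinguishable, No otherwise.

States {q2} cannot be reached from the start state, so discard them.
Initial partition by acceptance: {q3} | {q0,q1,q4}.
On input 1, block {q0,q1,q4} splits into {q0,q4} and {q1}.
Split {q0,q4} by δ(·,0) → {q0} and {q4}.
No further refinement is possible. Final partition (4 blocks): {q3} | {q0} | {q1} | {q4}.
q4 and q0 end up in different blocks, so they are distinguishable. For instance, the string '01' is accepted from only q4.

Yes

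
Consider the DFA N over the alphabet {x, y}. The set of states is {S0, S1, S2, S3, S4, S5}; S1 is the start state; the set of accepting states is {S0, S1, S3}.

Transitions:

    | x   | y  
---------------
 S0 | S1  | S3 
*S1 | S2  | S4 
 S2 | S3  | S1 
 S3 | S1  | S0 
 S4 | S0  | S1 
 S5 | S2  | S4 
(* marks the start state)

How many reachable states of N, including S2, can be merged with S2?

2

First remove the unreachable states {S5}; 5 states remain.
Start with accepting vs non-accepting: {S0,S1,S3} | {S2,S4}.
Refine {S0,S1,S3} on symbol x: members go to different blocks, giving {S0,S3} and {S1}.
The partition is now stable with 3 blocks: {S0,S3} | {S2,S4} | {S1}.
The equivalence class containing S2 is {S2,S4}, of size 2.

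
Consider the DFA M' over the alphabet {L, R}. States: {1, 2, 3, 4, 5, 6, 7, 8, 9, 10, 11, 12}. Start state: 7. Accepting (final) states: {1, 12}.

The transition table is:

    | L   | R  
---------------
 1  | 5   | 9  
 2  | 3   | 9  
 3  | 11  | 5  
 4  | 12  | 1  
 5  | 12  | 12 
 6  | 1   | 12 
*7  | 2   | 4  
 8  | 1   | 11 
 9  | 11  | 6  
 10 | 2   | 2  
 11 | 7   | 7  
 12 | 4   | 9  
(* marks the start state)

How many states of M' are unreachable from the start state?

No path from 7 leads to 8, 10; the other 10 states are all reachable.

2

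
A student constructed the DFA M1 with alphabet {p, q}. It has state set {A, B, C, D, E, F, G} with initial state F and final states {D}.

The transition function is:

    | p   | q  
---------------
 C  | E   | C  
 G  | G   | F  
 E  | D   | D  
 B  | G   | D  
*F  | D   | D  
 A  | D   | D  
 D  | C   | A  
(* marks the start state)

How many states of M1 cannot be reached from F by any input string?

No path from F leads to B, G; the other 5 states are all reachable.

2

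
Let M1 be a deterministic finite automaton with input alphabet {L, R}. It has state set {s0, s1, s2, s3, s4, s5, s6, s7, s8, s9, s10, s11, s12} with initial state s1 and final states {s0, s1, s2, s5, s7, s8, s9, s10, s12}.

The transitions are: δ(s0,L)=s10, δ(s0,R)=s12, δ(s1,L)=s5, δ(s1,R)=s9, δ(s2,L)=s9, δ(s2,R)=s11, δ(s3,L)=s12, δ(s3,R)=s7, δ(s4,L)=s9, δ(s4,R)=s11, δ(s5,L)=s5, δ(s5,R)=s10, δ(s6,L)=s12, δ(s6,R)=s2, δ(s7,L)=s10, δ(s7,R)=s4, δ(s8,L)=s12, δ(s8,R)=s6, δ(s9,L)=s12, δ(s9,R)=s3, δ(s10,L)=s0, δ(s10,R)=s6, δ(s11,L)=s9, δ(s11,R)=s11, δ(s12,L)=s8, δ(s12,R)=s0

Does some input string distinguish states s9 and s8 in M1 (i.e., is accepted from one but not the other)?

No

All states are reachable from the start state.
P0 = {s0,s1,s2,s5,s7,s8,s9,s10,s12} | {s3,s4,s6,s11}.
Split {s0,s1,s2,s5,s7,s8,s9,s10,s12} by δ(·,R) → {s2,s7,s8,s9,s10} and {s0,s1,s5,s12}.
Split {s2,s7,s8,s9,s10} by δ(·,L) → {s8,s9,s10} and {s2,s7}.
On input L, block {s3,s4,s6,s11} splits into {s3,s6} and {s4,s11}.
Split {s0,s1,s5,s12} by δ(·,L) → {s0,s12} and {s1,s5}.
No further refinement is possible. Final partition (6 blocks): {s8,s9,s10} | {s3,s6} | {s0,s12} | {s2,s7} | {s4,s11} | {s1,s5}.
s9 and s8 lie in the same block of the stable partition, so they are equivalent — no string distinguishes them.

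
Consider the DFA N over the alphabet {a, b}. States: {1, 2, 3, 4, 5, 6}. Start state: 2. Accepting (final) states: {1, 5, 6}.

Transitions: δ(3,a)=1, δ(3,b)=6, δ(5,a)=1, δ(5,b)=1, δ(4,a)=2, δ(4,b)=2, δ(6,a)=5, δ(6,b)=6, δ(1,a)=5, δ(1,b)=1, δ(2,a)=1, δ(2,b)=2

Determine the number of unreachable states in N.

Starting at 2 and following transitions, the reachable set is {1, 2, 5}. That leaves 3, 4, 6 unreachable — 3 in total.

3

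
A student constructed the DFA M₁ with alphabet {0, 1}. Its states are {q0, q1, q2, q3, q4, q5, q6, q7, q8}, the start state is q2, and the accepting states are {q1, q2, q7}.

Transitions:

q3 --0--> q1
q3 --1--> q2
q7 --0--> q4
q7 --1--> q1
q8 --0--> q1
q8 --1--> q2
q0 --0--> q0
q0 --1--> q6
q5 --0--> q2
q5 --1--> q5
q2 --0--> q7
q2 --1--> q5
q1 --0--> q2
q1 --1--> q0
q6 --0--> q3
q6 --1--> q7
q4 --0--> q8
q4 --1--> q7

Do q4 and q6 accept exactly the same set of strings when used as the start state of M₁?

Yes

Every state is reachable, so we keep all 9.
Initial partition by acceptance: {q1,q2,q7} | {q0,q3,q4,q5,q6,q8}.
Refine {q1,q2,q7} on symbol 0: members go to different blocks, giving {q1,q2} and {q7}.
Refine {q1,q2} on symbol 0: members go to different blocks, giving {q1} and {q2}.
Split {q0,q3,q4,q5,q6,q8} by δ(·,0) → {q0,q4,q6} and {q3,q8} and {q5}.
Split {q0,q4,q6} by δ(·,0) → {q4,q6} and {q0}.
The partition is now stable with 7 blocks: {q1} | {q4,q6} | {q7} | {q2} | {q3,q8} | {q5} | {q0}.
q4 and q6 lie in the same block of the stable partition, so they are equivalent — no string distinguishes them.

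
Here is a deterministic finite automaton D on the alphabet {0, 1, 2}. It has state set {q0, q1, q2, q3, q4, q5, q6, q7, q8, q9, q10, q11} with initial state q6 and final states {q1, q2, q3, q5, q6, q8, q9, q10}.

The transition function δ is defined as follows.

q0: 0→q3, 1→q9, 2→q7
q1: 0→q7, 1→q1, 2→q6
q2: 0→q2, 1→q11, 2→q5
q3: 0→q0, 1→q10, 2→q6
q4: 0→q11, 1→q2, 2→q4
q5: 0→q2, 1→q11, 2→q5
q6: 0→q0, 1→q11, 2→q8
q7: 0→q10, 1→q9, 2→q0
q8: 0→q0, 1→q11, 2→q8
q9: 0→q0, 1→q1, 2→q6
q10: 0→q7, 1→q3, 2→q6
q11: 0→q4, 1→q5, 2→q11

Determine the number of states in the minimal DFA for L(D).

5

All states are reachable from the start state.
P0 = {q1,q2,q3,q5,q6,q8,q9,q10} | {q0,q4,q7,q11}.
On input 0, block {q1,q2,q3,q5,q6,q8,q9,q10} splits into {q1,q3,q6,q8,q9,q10} and {q2,q5}.
On input 1, block {q1,q3,q6,q8,q9,q10} splits into {q1,q3,q9,q10} and {q6,q8}.
Split {q0,q4,q7,q11} by δ(·,0) → {q0,q7} and {q4,q11}.
Stable partition: {q1,q3,q9,q10} | {q0,q7} | {q2,q5} | {q6,q8} | {q4,q11} — 5 equivalence classes.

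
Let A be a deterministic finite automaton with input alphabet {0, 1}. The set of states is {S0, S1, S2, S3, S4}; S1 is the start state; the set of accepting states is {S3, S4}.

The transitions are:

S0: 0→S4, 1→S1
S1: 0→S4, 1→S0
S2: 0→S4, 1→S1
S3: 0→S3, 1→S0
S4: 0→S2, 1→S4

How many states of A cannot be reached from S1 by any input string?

Starting at S1 and following transitions, the reachable set is {S0, S1, S2, S4}. That leaves S3 unreachable — 1 in total.

1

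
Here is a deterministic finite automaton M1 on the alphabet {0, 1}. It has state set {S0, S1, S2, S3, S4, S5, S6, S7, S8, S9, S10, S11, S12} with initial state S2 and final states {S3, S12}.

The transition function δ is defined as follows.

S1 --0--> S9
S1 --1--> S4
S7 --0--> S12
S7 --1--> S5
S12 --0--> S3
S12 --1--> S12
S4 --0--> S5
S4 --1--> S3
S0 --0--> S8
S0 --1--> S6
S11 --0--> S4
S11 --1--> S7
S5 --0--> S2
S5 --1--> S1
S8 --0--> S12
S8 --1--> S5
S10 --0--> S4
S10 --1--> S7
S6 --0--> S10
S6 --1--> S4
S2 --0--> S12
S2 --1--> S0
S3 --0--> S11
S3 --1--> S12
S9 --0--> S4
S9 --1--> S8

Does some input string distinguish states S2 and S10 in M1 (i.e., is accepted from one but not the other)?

Every state is reachable, so we keep all 13.
P0 = {S3,S12} | {S0,S1,S2,S4,S5,S6,S7,S8,S9,S10,S11}.
Refine {S3,S12} on symbol 0: members go to different blocks, giving {S3} and {S12}.
Split {S0,S1,S2,S4,S5,S6,S7,S8,S9,S10,S11} by δ(·,0) → {S0,S1,S4,S5,S6,S9,S10,S11} and {S2,S7,S8}.
Refine {S0,S1,S4,S5,S6,S9,S10,S11} on symbol 0: members go to different blocks, giving {S1,S4,S6,S9,S10,S11} and {S0,S5}.
On input 0, block {S1,S4,S6,S9,S10,S11} splits into {S1,S6,S9,S10,S11} and {S4}.
Split {S1,S6,S9,S10,S11} by δ(·,0) → {S9,S10,S11} and {S1,S6}.
Stable partition: {S3} | {S9,S10,S11} | {S12} | {S2,S7,S8} | {S0,S5} | {S4} | {S1,S6} — 7 equivalence classes.
S2 and S10 end up in different blocks, so they are distinguishable. For instance, the string '0' is accepted from only S2.

Yes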